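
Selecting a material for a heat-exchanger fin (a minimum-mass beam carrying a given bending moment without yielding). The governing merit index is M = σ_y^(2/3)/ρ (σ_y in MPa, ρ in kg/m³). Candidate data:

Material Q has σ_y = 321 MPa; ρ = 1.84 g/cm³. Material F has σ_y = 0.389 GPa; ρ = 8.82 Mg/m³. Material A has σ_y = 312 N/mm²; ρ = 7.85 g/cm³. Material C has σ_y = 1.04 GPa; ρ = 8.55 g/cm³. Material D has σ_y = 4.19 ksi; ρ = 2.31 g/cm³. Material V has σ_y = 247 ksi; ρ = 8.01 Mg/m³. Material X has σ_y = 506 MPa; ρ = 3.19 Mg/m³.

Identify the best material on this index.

After converting to SI:
  material Q: σ_y = 321.0 MPa, ρ = 1840 kg/m³
  material F: σ_y = 389.0 MPa, ρ = 8820 kg/m³
  material A: σ_y = 312.0 MPa, ρ = 7850 kg/m³
  material C: σ_y = 1040 MPa, ρ = 8550 kg/m³
  material D: σ_y = 28.89 MPa, ρ = 2310 kg/m³
  material V: σ_y = 1703 MPa, ρ = 8010 kg/m³
  material X: σ_y = 506.0 MPa, ρ = 3190 kg/m³
  material Q: M = 25.5×10⁻³
  material X: M = 19.9×10⁻³
  material V: M = 17.8×10⁻³
  material C: M = 12.0×10⁻³
  material F: M = 6.04×10⁻³
  material A: M = 5.86×10⁻³
  material D: M = 4.08×10⁻³
Highest index: material Q.

material Q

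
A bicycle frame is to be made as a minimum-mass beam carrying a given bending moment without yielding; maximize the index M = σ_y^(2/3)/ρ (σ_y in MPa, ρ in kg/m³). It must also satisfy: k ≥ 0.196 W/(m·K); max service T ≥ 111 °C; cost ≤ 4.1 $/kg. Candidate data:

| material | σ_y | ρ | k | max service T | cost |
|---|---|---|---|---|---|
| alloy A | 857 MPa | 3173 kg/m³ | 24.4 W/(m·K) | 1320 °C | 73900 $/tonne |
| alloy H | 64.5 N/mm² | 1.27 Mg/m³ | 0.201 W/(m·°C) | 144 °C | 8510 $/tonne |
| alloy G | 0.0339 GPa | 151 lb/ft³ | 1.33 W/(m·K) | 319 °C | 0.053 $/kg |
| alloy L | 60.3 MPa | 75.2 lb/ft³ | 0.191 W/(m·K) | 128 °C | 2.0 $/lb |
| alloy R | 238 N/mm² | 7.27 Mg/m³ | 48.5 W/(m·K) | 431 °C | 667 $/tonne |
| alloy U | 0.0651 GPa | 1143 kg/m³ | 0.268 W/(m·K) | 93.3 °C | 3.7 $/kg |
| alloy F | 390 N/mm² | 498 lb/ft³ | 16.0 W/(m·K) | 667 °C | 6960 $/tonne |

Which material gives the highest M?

Screen on constraints: k ≥ 0.196 W/(m·K); max service T ≥ 111 °C; cost ≤ 4.1 $/kg. Survivors: alloy G, alloy R.
After converting to SI:
  alloy G: σ_y = 33.90 MPa, ρ = 2419 kg/m³
  alloy R: σ_y = 238.0 MPa, ρ = 7270 kg/m³
  alloy R: M = 5.28×10⁻³
  alloy G: M = 4.33×10⁻³
Alloy R ranks first.

alloy R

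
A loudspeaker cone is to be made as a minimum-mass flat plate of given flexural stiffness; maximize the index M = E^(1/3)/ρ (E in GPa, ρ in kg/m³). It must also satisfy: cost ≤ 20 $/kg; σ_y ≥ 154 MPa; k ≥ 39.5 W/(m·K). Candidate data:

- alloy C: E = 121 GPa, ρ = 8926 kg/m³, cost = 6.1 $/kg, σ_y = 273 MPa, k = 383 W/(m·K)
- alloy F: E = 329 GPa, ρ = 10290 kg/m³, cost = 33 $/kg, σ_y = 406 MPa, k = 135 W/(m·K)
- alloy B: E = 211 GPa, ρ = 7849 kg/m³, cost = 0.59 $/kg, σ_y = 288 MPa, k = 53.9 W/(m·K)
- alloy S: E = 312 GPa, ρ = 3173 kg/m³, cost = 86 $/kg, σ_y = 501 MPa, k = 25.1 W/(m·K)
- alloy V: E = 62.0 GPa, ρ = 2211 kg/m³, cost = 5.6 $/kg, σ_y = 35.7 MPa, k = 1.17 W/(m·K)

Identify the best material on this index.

alloy B

Screen on constraints: cost ≤ 20 $/kg; σ_y ≥ 154 MPa; k ≥ 39.5 W/(m·K). Survivors: alloy C, alloy B.
Per-candidate index values:
  alloy B: M = 0.758×10⁻³
  alloy C: M = 0.554×10⁻³
Alloy B has the largest M.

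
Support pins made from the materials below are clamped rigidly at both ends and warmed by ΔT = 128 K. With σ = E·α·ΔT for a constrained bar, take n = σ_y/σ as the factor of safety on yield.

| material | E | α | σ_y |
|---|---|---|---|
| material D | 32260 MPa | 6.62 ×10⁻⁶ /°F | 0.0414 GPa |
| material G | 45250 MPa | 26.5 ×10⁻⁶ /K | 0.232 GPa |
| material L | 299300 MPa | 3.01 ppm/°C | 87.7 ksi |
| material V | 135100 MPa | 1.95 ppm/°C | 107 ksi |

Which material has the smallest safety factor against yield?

With everything in SI (GPa, ×10⁻⁶/K, MPa):
  material D: E = 32.26, α = 11.9, σ_y = 41.40 → σ = 49.2 MPa, n = 0.841
  material G: E = 45.25, α = 26.5, σ_y = 232.0 → σ = 153 MPa, n = 1.51
  material L: E = 299.3, α = 3.01, σ_y = 604.7 → σ = 115 MPa, n = 5.24
  material V: E = 135.1, α = 1.95, σ_y = 737.7 → σ = 33.7 MPa, n = 21.9
Smallest n: material D with n = 0.841.

material D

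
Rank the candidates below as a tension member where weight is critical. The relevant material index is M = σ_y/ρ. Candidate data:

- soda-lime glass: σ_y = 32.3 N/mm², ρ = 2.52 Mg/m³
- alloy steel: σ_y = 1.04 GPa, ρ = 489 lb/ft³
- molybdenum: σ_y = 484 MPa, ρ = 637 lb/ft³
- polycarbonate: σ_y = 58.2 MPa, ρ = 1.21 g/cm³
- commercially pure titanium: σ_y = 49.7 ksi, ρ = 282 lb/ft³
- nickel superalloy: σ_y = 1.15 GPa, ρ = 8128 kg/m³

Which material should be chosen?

nickel superalloy

Putting every candidate on a common basis:
  soda-lime glass: σ_y = 32.30 MPa, ρ = 2520 kg/m³
  alloy steel: σ_y = 1040 MPa, ρ = 7833 kg/m³
  molybdenum: σ_y = 484.0 MPa, ρ = 10200 kg/m³
  polycarbonate: σ_y = 58.20 MPa, ρ = 1210 kg/m³
  commercially pure titanium: σ_y = 342.7 MPa, ρ = 4517 kg/m³
  nickel superalloy: σ_y = 1150 MPa, ρ = 8128 kg/m³
  nickel superalloy: M = 141 kN·m/kg
  alloy steel: M = 133 kN·m/kg
  commercially pure titanium: M = 75.9 kN·m/kg
  polycarbonate: M = 48.1 kN·m/kg
  molybdenum: M = 47.4 kN·m/kg
  soda-lime glass: M = 12.8 kN·m/kg
Highest index: nickel superalloy.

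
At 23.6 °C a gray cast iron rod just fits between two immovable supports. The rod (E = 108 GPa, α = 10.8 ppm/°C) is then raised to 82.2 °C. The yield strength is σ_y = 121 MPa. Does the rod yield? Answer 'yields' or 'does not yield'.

does not yield

ΔT = 58.60 K. Constrained thermal stress σ = E·α·ΔT = 108.0×10³ MPa × 10.8×10⁻⁶ × 58.60 = 68.4 MPa (compressive).
Compare to σ_y = 121 MPa: σ < σ_y, so it does not yield.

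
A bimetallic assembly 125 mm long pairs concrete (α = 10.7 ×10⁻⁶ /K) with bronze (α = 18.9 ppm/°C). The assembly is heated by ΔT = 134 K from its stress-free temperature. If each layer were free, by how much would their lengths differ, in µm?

137 µm

Δα = |10.7 − 18.9|×10⁻⁶/K = 8.20×10⁻⁶/K.
ΔL_mismatch = Δα·L·ΔT = 8.20×10⁻⁶ × 125.0 mm × 134.0 K = 137 µm.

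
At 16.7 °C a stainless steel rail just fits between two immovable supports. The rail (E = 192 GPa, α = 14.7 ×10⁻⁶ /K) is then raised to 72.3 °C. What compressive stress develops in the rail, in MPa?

157 MPa

ΔT = 55.60 K. Constrained thermal stress σ = E·α·ΔT = 192.0×10³ MPa × 14.7×10⁻⁶ × 55.60 = 157 MPa (compressive).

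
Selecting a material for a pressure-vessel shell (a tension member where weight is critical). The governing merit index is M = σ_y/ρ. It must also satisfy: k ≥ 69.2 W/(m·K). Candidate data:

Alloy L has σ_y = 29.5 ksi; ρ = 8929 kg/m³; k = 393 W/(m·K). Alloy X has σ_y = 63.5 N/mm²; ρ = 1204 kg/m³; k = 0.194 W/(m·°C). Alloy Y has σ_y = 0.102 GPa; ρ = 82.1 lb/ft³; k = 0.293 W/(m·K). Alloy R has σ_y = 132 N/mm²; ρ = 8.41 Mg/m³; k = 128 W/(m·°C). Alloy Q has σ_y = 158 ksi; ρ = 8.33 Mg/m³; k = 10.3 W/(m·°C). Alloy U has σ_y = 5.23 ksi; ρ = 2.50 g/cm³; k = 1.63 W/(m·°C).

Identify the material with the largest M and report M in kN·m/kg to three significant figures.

Screen on constraints: k ≥ 69.2 W/(m·K). Survivors: alloy L, alloy R.
Normalizing units and computing the index:
  alloy L: σ_y = 203.4 MPa, ρ = 8929 kg/m³
  alloy R: σ_y = 132.0 MPa, ρ = 8410 kg/m³
  alloy L: M = 22.8 kN·m/kg
  alloy R: M = 15.7 kN·m/kg
Alloy L has the largest M.

alloy L, M = 22.8 kN·m/kg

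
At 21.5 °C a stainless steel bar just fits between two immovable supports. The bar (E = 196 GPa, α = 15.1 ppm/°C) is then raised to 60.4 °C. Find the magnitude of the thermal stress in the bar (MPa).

115 MPa

ΔT = 38.90 K. Constrained thermal stress σ = E·α·ΔT = 196.0×10³ MPa × 15.1×10⁻⁶ × 38.90 = 115 MPa (compressive).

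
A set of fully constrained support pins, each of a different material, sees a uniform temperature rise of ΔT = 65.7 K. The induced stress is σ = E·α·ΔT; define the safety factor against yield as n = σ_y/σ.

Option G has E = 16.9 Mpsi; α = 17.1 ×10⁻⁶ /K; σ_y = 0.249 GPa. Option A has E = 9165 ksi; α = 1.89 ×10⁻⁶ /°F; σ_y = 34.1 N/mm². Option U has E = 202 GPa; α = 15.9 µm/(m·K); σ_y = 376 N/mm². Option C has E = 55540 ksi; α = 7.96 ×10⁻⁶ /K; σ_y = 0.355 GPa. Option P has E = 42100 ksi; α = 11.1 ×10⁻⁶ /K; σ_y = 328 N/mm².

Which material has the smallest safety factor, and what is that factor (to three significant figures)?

Per material, after unit conversion:
  option G: E = 116.5, α = 17.1, σ_y = 249.0 → σ = 131 MPa, n = 1.90
  option A: E = 63.19, α = 3.40, σ_y = 34.10 → σ = 14.1 MPa, n = 2.41
  option U: E = 202.0, α = 15.9, σ_y = 376.0 → σ = 211 MPa, n = 1.78
  option C: E = 382.9, α = 7.96, σ_y = 355.0 → σ = 200 MPa, n = 1.77
  option P: E = 290.3, α = 11.1, σ_y = 328.0 → σ = 212 MPa, n = 1.55
The minimum is option P at n = 1.55.

option P, n = 1.55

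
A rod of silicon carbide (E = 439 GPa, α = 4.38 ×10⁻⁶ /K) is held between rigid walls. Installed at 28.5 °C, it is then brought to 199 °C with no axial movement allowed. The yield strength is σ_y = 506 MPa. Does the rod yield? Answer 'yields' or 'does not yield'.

ΔT = 170.5 K. Constrained thermal stress σ = E·α·ΔT = 439.0×10³ MPa × 4.38×10⁻⁶ × 170.5 = 328 MPa (compressive).
Compare to σ_y = 506 MPa: σ < σ_y, so it does not yield.

does not yield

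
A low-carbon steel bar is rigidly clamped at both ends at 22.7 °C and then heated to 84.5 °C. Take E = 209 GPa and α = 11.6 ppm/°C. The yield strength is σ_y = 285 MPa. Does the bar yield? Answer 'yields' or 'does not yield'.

does not yield

ΔT = 61.80 K. Constrained thermal stress σ = E·α·ΔT = 209.0×10³ MPa × 11.6×10⁻⁶ × 61.80 = 150 MPa (compressive).
Compare to σ_y = 285 MPa: σ < σ_y, so it does not yield.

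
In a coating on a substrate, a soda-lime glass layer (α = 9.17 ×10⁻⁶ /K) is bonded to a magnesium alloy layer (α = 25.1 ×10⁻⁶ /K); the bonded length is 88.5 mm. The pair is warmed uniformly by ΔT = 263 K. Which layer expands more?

magnesium alloy

α(soda-lime glass) = 9.17×10⁻⁶/K vs α(magnesium alloy) = 25.1×10⁻⁶/K.
Higher α expands more for the same ΔT: magnesium alloy.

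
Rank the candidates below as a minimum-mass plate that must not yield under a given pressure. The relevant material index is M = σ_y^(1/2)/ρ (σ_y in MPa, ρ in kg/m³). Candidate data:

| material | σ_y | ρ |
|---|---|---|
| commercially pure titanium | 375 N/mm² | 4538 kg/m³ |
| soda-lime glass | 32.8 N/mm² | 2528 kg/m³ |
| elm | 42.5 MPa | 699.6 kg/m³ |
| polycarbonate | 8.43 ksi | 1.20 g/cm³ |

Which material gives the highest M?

Putting every candidate on a common basis:
  commercially pure titanium: σ_y = 375.0 MPa, ρ = 4538 kg/m³
  soda-lime glass: σ_y = 32.80 MPa, ρ = 2528 kg/m³
  elm: σ_y = 42.50 MPa, ρ = 699.6 kg/m³
  polycarbonate: σ_y = 58.12 MPa, ρ = 1200 kg/m³
  elm: M = 9.32×10⁻³
  polycarbonate: M = 6.35×10⁻³
  commercially pure titanium: M = 4.27×10⁻³
  soda-lime glass: M = 2.27×10⁻³
The maximum is for elm.

elm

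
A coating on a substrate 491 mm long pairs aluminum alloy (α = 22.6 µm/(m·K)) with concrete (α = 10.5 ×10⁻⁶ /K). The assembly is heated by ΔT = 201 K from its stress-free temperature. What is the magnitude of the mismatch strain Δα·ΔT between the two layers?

2.43×10⁻³

Δα = |22.6 − 10.5|×10⁻⁶/K = 12.1×10⁻⁶/K.
Mismatch strain = Δα·ΔT = 12.1×10⁻⁶ × 201.0 = 2.43×10⁻³.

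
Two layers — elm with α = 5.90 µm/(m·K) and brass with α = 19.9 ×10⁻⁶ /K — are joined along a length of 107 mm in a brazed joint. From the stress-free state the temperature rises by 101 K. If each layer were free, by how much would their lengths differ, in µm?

Δα = |5.90 − 19.9|×10⁻⁶/K = 14.0×10⁻⁶/K.
ΔL_mismatch = Δα·L·ΔT = 14.0×10⁻⁶ × 107.0 mm × 101.0 K = 151 µm.

151 µm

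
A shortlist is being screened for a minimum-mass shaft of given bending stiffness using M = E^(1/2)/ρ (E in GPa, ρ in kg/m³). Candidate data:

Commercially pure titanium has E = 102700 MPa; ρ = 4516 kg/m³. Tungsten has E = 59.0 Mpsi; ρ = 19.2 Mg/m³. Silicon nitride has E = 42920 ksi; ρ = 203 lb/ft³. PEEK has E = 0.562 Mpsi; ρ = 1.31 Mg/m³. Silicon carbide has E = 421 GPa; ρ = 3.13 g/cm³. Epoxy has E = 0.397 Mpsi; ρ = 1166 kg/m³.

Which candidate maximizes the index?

silicon carbide

After converting to SI:
  commercially pure titanium: E = 102.7 GPa, ρ = 4516 kg/m³
  tungsten: E = 406.8 GPa, ρ = 19200 kg/m³
  silicon nitride: E = 295.9 GPa, ρ = 3252 kg/m³
  PEEK: E = 3.875 GPa, ρ = 1310 kg/m³
  silicon carbide: E = 421.0 GPa, ρ = 3130 kg/m³
  epoxy: E = 2.737 GPa, ρ = 1166 kg/m³
  silicon carbide: M = 6.56×10⁻³
  silicon nitride: M = 5.29×10⁻³
  commercially pure titanium: M = 2.24×10⁻³
  PEEK: M = 1.50×10⁻³
  epoxy: M = 1.42×10⁻³
  tungsten: M = 1.05×10⁻³
The maximum is for silicon carbide.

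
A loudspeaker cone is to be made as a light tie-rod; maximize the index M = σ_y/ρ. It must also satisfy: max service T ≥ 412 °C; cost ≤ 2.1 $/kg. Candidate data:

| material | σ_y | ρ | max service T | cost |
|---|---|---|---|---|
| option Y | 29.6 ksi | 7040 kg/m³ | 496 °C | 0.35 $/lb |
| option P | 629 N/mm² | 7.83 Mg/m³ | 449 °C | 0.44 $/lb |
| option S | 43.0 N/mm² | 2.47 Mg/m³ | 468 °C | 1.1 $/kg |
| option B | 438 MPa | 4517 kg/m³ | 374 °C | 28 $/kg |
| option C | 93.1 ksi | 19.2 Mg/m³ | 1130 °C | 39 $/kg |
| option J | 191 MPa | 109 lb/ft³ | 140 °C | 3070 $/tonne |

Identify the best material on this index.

Screen on constraints: max service T ≥ 412 °C; cost ≤ 2.1 $/kg. Survivors: option Y, option P, option S.
In SI units:
  option Y: σ_y = 204.1 MPa, ρ = 7040 kg/m³
  option P: σ_y = 629.0 MPa, ρ = 7830 kg/m³
  option S: σ_y = 43.00 MPa, ρ = 2470 kg/m³
  option P: M = 80.3 kN·m/kg
  option Y: M = 29.0 kN·m/kg
  option S: M = 17.4 kN·m/kg
Option P ranks first.

option P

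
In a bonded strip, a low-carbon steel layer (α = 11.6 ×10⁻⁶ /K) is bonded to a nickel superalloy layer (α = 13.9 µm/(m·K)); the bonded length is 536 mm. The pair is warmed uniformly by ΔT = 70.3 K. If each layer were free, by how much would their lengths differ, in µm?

Δα = |11.6 − 13.9|×10⁻⁶/K = 2.30×10⁻⁶/K.
ΔL_mismatch = Δα·L·ΔT = 2.30×10⁻⁶ × 536.0 mm × 70.3 K = 86.7 µm.

86.7 µm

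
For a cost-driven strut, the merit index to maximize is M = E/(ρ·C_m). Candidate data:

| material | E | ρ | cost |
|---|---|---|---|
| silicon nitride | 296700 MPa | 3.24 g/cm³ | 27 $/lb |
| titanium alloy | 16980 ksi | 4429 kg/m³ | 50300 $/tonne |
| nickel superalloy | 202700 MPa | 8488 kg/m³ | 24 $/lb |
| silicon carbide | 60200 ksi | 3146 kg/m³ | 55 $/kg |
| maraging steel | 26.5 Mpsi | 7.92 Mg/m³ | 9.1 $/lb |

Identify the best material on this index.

silicon carbide

Normalizing units and computing the index:
  silicon nitride: E = 296.7 GPa, ρ = 3240 kg/m³, cost = 59.52 $/kg
  titanium alloy: E = 117.1 GPa, ρ = 4429 kg/m³, cost = 50.30 $/kg
  nickel superalloy: E = 202.7 GPa, ρ = 8488 kg/m³, cost = 52.91 $/kg
  silicon carbide: E = 415.1 GPa, ρ = 3146 kg/m³, cost = 55.00 $/kg
  maraging steel: E = 182.7 GPa, ρ = 7920 kg/m³, cost = 20.06 $/kg
  silicon carbide: M = 2.40 MN·m per $
  silicon nitride: M = 1.54 MN·m per $
  maraging steel: M = 1.15 MN·m per $
  titanium alloy: M = 0.526 MN·m per $
  nickel superalloy: M = 0.451 MN·m per $
Highest index: silicon carbide.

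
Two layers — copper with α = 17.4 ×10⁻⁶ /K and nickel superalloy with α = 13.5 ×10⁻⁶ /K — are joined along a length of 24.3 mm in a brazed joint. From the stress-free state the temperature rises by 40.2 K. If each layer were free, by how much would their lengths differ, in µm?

Δα = |17.4 − 13.5|×10⁻⁶/K = 3.90×10⁻⁶/K.
ΔL_mismatch = Δα·L·ΔT = 3.90×10⁻⁶ × 24.3 mm × 40.2 K = 3.81 µm.

3.81 µm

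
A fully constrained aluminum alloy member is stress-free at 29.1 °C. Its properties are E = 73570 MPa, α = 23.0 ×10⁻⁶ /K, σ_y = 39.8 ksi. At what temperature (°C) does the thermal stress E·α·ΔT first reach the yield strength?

E = 73570 MPa = 73.57 GPa.
σ_y = 39.8 ksi = 274.4 MPa.
E·α·ΔT = 274.4 MPa ⇒ ΔT = 274.4 / (73.57×10³ × 23.0×10⁻⁶) = 162.2 K.
T = 29.1 + 162.2 = 191.3 °C.

191 °C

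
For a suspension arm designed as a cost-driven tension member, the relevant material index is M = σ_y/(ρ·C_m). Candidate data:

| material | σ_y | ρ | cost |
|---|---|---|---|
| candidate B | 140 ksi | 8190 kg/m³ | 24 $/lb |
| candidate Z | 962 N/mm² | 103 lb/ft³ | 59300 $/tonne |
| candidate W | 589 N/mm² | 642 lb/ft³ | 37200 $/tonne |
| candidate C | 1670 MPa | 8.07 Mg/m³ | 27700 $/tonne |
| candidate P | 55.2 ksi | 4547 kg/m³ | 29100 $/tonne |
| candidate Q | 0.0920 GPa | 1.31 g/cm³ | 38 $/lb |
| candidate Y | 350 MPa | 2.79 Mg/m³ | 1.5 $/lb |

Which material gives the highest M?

Normalizing units and computing the index:
  candidate B: σ_y = 965.3 MPa, ρ = 8190 kg/m³, cost = 52.91 $/kg
  candidate Z: σ_y = 962.0 MPa, ρ = 1650 kg/m³, cost = 59.30 $/kg
  candidate W: σ_y = 589.0 MPa, ρ = 10280 kg/m³, cost = 37.20 $/kg
  candidate C: σ_y = 1670 MPa, ρ = 8070 kg/m³, cost = 27.70 $/kg
  candidate P: σ_y = 380.6 MPa, ρ = 4547 kg/m³, cost = 29.10 $/kg
  candidate Q: σ_y = 92.00 MPa, ρ = 1310 kg/m³, cost = 83.77 $/kg
  candidate Y: σ_y = 350.0 MPa, ρ = 2790 kg/m³, cost = 3.307 $/kg
  candidate Y: M = 37.9 kN·m per $
  candidate Z: M = 9.83 kN·m per $
  candidate C: M = 7.47 kN·m per $
  candidate P: M = 2.88 kN·m per $
  candidate B: M = 2.23 kN·m per $
  candidate W: M = 1.54 kN·m per $
  candidate Q: M = 0.838 kN·m per $
Candidate Y has the largest M.

candidate Y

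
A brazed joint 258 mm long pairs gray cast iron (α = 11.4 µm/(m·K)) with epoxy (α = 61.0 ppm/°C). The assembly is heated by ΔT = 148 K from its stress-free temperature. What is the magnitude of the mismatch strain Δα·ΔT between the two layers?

Δα = |11.4 − 61.0|×10⁻⁶/K = 49.6×10⁻⁶/K.
Mismatch strain = Δα·ΔT = 49.6×10⁻⁶ × 148.0 = 7.34×10⁻³.

7.34×10⁻³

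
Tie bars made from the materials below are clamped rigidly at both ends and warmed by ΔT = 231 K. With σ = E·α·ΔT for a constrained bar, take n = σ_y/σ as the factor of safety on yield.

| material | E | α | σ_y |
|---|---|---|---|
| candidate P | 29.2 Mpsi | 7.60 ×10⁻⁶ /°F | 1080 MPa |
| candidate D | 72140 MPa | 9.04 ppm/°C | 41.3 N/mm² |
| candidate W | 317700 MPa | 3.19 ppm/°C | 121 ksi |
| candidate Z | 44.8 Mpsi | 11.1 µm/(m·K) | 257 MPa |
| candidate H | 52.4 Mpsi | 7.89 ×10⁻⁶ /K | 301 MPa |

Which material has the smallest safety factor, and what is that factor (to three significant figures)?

candidate D, n = 0.274

In consistent units (E in GPa, α in ×10⁻⁶/K, σ_y in MPa):
  candidate P: E = 201.3, α = 13.7, σ_y = 1080 → σ = 636 MPa, n = 1.70
  candidate D: E = 72.14, α = 9.04, σ_y = 41.30 → σ = 151 MPa, n = 0.274
  candidate W: E = 317.7, α = 3.19, σ_y = 834.3 → σ = 234 MPa, n = 3.56
  candidate Z: E = 308.9, α = 11.1, σ_y = 257.0 → σ = 792 MPa, n = 0.324
  candidate H: E = 361.3, α = 7.89, σ_y = 301.0 → σ = 658 MPa, n = 0.457
Candidate D has the lowest safety factor, n = 0.274.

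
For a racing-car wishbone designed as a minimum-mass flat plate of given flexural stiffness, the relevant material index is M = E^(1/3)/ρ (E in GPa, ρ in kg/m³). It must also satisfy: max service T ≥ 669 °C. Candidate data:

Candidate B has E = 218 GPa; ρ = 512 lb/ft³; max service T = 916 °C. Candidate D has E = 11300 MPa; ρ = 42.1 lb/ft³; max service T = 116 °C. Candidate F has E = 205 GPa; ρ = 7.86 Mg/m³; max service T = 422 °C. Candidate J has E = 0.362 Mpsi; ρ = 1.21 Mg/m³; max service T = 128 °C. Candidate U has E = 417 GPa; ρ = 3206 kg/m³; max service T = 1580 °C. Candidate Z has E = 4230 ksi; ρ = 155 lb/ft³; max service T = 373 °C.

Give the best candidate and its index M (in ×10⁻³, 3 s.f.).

candidate U, M = 2.33×10⁻³

Screen on constraints: max service T ≥ 669 °C. Survivors: candidate B, candidate U.
After converting to SI:
  candidate B: E = 218.0 GPa, ρ = 8201 kg/m³
  candidate U: E = 417.0 GPa, ρ = 3206 kg/m³
  candidate U: M = 2.33×10⁻³
  candidate B: M = 0.734×10⁻³
Candidate U ranks first.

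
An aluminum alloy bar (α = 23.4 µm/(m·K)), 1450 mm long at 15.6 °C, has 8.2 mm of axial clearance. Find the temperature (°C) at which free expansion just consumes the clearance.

α·L₀·ΔT = 8.2 mm ⇒ ΔT = 8.2 / (23.4×10⁻⁶ × 1450.0) = 241.7 K.
T = 15.6 + 241.7 = 257.3 °C.

257 °C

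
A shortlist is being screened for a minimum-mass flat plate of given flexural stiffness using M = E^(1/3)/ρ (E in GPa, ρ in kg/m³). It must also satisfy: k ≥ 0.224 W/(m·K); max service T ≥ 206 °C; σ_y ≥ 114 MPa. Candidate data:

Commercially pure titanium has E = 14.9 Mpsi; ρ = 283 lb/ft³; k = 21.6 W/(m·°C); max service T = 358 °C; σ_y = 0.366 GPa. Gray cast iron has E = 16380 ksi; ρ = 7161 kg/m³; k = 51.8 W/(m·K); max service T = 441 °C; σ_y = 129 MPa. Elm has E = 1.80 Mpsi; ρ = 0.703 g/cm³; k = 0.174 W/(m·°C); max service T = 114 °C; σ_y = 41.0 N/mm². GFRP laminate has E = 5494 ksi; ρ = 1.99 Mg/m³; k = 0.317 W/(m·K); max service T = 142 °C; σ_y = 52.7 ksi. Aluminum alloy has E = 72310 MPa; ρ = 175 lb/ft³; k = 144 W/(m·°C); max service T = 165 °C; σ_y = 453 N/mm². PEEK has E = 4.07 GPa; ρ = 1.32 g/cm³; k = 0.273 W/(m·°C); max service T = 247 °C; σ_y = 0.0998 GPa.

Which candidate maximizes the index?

Screen on constraints: k ≥ 0.224 W/(m·K); max service T ≥ 206 °C; σ_y ≥ 114 MPa. Survivors: commercially pure titanium, gray cast iron.
Convert each candidate to consistent units, then evaluate M:
  commercially pure titanium: E = 102.7 GPa, ρ = 4533 kg/m³
  gray cast iron: E = 112.9 GPa, ρ = 7161 kg/m³
  commercially pure titanium: M = 1.03×10⁻³
  gray cast iron: M = 0.675×10⁻³
Commercially pure titanium has the largest M.

commercially pure titanium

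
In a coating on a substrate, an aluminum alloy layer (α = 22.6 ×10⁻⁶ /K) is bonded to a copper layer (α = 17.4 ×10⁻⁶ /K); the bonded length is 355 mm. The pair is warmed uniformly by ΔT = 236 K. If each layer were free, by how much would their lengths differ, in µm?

436 µm

Δα = |22.6 − 17.4|×10⁻⁶/K = 5.20×10⁻⁶/K.
ΔL_mismatch = Δα·L·ΔT = 5.20×10⁻⁶ × 355.0 mm × 236.0 K = 436 µm.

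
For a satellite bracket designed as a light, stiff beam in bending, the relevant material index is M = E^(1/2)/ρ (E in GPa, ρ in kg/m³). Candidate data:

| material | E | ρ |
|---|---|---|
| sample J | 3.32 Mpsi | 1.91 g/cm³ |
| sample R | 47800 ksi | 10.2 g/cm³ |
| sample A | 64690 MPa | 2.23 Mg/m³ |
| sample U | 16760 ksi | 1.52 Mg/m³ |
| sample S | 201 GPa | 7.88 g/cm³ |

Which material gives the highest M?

sample U

Convert each candidate to consistent units, then evaluate M:
  sample J: E = 22.89 GPa, ρ = 1910 kg/m³
  sample R: E = 329.6 GPa, ρ = 10200 kg/m³
  sample A: E = 64.69 GPa, ρ = 2230 kg/m³
  sample U: E = 115.6 GPa, ρ = 1520 kg/m³
  sample S: E = 201.0 GPa, ρ = 7880 kg/m³
  sample U: M = 7.07×10⁻³
  sample A: M = 3.61×10⁻³
  sample J: M = 2.50×10⁻³
  sample S: M = 1.80×10⁻³
  sample R: M = 1.78×10⁻³
Sample U has the largest M.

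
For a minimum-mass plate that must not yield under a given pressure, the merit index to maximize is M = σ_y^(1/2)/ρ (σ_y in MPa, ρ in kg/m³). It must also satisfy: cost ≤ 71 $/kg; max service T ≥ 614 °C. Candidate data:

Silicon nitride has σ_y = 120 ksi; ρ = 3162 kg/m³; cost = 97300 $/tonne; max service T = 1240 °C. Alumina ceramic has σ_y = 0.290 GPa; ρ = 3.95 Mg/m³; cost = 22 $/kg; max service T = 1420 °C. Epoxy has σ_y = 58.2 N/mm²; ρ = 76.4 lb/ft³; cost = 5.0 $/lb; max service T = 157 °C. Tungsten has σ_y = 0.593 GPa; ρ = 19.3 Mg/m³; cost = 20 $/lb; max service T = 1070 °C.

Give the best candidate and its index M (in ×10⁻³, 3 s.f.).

Screen on constraints: cost ≤ 71 $/kg; max service T ≥ 614 °C. Survivors: alumina ceramic, tungsten.
Putting every candidate on a common basis:
  alumina ceramic: σ_y = 290.0 MPa, ρ = 3950 kg/m³
  tungsten: σ_y = 593.0 MPa, ρ = 19300 kg/m³
  alumina ceramic: M = 4.31×10⁻³
  tungsten: M = 1.26×10⁻³
Alumina ceramic has the largest M.

alumina ceramic, M = 4.31×10⁻³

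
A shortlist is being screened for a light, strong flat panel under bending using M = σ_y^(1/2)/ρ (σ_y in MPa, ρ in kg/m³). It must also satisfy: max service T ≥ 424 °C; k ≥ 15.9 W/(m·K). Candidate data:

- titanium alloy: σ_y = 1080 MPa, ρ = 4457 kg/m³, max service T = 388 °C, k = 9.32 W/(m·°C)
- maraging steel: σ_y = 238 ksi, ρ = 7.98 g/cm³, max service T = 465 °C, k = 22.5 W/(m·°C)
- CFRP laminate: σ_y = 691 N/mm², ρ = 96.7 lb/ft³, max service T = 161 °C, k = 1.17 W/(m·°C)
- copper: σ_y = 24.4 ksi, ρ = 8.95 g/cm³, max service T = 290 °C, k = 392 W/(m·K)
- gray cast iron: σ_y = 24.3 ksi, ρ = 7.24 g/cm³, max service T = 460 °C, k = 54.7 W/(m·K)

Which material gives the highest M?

Screen on constraints: max service T ≥ 424 °C; k ≥ 15.9 W/(m·K). Survivors: maraging steel, gray cast iron.
Putting every candidate on a common basis:
  maraging steel: σ_y = 1641 MPa, ρ = 7980 kg/m³
  gray cast iron: σ_y = 167.5 MPa, ρ = 7240 kg/m³
  maraging steel: M = 5.08×10⁻³
  gray cast iron: M = 1.79×10⁻³
Highest index: maraging steel.

maraging steel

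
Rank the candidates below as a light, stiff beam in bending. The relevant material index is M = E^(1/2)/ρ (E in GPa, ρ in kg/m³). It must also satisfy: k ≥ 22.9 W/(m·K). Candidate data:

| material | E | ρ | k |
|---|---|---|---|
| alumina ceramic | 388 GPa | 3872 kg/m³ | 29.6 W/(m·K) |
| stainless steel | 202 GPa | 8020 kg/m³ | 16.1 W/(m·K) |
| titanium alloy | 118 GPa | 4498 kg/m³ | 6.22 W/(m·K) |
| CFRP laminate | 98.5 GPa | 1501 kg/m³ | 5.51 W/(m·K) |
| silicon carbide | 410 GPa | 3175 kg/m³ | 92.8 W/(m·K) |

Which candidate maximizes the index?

silicon carbide

Screen on constraints: k ≥ 22.9 W/(m·K). Survivors: alumina ceramic, silicon carbide.
Per-candidate index values:
  silicon carbide: M = 6.38×10⁻³
  alumina ceramic: M = 5.09×10⁻³
Highest index: silicon carbide.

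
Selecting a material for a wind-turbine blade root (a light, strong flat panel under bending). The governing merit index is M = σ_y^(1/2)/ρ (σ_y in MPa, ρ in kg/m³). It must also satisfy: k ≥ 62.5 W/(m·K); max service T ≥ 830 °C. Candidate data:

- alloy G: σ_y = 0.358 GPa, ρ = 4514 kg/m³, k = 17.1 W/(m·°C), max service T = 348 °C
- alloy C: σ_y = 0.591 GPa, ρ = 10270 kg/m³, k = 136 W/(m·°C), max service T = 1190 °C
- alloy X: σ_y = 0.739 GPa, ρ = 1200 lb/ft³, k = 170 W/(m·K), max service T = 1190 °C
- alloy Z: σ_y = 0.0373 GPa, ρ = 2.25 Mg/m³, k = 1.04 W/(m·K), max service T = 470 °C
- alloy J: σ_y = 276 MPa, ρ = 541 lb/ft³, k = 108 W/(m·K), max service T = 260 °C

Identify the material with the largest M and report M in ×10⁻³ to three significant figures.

alloy C, M = 2.37×10⁻³

Screen on constraints: k ≥ 62.5 W/(m·K); max service T ≥ 830 °C. Survivors: alloy C, alloy X.
After converting to SI:
  alloy C: σ_y = 591.0 MPa, ρ = 10270 kg/m³
  alloy X: σ_y = 739.0 MPa, ρ = 19220 kg/m³
  alloy C: M = 2.37×10⁻³
  alloy X: M = 1.41×10⁻³
Alloy C ranks first.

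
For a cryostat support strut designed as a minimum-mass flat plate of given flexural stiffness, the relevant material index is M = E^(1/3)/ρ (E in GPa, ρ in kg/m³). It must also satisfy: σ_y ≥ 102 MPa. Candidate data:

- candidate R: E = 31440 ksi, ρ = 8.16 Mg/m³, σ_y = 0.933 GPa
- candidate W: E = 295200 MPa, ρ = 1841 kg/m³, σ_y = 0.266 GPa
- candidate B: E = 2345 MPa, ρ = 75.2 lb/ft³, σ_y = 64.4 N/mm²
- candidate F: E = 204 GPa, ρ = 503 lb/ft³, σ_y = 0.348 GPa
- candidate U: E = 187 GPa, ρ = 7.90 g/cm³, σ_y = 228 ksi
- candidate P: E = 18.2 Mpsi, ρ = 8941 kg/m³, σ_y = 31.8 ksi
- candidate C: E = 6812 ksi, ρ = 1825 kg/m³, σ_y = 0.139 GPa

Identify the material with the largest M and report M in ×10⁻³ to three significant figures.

Screen on constraints: σ_y ≥ 102 MPa. Survivors: candidate R, candidate W, candidate F, candidate U, candidate P, candidate C.
In SI units:
  candidate R: E = 216.8 GPa, ρ = 8160 kg/m³
  candidate W: E = 295.2 GPa, ρ = 1841 kg/m³
  candidate F: E = 204.0 GPa, ρ = 8057 kg/m³
  candidate U: E = 187.0 GPa, ρ = 7900 kg/m³
  candidate P: E = 125.5 GPa, ρ = 8941 kg/m³
  candidate C: E = 46.97 GPa, ρ = 1825 kg/m³
  candidate W: M = 3.62×10⁻³
  candidate C: M = 1.98×10⁻³
  candidate R: M = 0.736×10⁻³
  candidate F: M = 0.731×10⁻³
  candidate U: M = 0.724×10⁻³
  candidate P: M = 0.560×10⁻³
Candidate W ranks first.

candidate W, M = 3.62×10⁻³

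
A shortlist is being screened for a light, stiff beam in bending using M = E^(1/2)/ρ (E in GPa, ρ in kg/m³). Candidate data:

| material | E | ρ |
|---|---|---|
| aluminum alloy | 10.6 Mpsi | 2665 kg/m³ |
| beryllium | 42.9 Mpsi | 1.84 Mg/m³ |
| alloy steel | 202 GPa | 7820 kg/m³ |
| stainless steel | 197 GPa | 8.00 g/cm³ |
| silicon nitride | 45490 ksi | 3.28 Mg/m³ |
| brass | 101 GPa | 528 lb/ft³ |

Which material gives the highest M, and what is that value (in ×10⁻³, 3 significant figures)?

Convert each candidate to consistent units, then evaluate M:
  aluminum alloy: E = 73.08 GPa, ρ = 2665 kg/m³
  beryllium: E = 295.8 GPa, ρ = 1840 kg/m³
  alloy steel: E = 202.0 GPa, ρ = 7820 kg/m³
  stainless steel: E = 197.0 GPa, ρ = 8000 kg/m³
  silicon nitride: E = 313.6 GPa, ρ = 3280 kg/m³
  brass: E = 101.0 GPa, ρ = 8458 kg/m³
  beryllium: M = 9.35×10⁻³
  silicon nitride: M = 5.40×10⁻³
  aluminum alloy: M = 3.21×10⁻³
  alloy steel: M = 1.82×10⁻³
  stainless steel: M = 1.75×10⁻³
  brass: M = 1.19×10⁻³
Beryllium ranks first.

beryllium, M = 9.35×10⁻³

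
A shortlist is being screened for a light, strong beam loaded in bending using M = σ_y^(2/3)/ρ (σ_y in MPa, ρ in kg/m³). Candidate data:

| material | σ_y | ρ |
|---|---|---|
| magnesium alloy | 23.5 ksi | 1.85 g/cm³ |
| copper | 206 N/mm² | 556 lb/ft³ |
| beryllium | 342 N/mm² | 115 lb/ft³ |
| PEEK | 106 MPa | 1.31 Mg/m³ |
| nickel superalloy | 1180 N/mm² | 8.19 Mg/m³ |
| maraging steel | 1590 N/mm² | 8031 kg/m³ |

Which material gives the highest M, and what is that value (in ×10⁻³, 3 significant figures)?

beryllium, M = 26.5×10⁻³

After converting to SI:
  magnesium alloy: σ_y = 162.0 MPa, ρ = 1850 kg/m³
  copper: σ_y = 206.0 MPa, ρ = 8906 kg/m³
  beryllium: σ_y = 342.0 MPa, ρ = 1842 kg/m³
  PEEK: σ_y = 106.0 MPa, ρ = 1310 kg/m³
  nickel superalloy: σ_y = 1180 MPa, ρ = 8190 kg/m³
  maraging steel: σ_y = 1590 MPa, ρ = 8031 kg/m³
  beryllium: M = 26.5×10⁻³
  PEEK: M = 17.1×10⁻³
  maraging steel: M = 17.0×10⁻³
  magnesium alloy: M = 16.1×10⁻³
  nickel superalloy: M = 13.6×10⁻³
  copper: M = 3.92×10⁻³
Highest index: beryllium.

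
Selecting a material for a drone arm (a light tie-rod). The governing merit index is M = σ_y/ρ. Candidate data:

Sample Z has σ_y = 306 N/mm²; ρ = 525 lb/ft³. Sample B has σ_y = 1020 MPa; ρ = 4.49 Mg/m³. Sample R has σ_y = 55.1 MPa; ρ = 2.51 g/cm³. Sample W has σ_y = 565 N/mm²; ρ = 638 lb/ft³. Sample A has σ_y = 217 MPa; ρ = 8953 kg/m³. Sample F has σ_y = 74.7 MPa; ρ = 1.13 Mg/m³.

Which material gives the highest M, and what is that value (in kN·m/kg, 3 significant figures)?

Normalizing units and computing the index:
  sample Z: σ_y = 306.0 MPa, ρ = 8410 kg/m³
  sample B: σ_y = 1020 MPa, ρ = 4490 kg/m³
  sample R: σ_y = 55.10 MPa, ρ = 2510 kg/m³
  sample W: σ_y = 565.0 MPa, ρ = 10220 kg/m³
  sample A: σ_y = 217.0 MPa, ρ = 8953 kg/m³
  sample F: σ_y = 74.70 MPa, ρ = 1130 kg/m³
  sample B: M = 227 kN·m/kg
  sample F: M = 66.1 kN·m/kg
  sample W: M = 55.3 kN·m/kg
  sample Z: M = 36.4 kN·m/kg
  sample A: M = 24.2 kN·m/kg
  sample R: M = 22.0 kN·m/kg
Sample B ranks first.

sample B, M = 227 kN·m/kg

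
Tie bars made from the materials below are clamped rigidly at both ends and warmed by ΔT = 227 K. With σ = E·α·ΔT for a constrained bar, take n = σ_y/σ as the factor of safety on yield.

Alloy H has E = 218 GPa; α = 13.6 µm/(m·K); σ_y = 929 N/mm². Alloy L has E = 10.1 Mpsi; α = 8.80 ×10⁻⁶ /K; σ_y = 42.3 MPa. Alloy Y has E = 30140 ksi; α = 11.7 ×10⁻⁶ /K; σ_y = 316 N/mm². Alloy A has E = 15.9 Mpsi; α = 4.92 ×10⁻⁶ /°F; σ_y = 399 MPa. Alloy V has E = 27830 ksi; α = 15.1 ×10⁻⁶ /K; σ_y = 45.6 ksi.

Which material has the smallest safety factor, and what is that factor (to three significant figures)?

With everything in SI (GPa, ×10⁻⁶/K, MPa):
  alloy H: E = 218.0, α = 13.6, σ_y = 929.0 → σ = 673 MPa, n = 1.38
  alloy L: E = 69.64, α = 8.80, σ_y = 42.30 → σ = 139 MPa, n = 0.304
  alloy Y: E = 207.8, α = 11.7, σ_y = 316.0 → σ = 552 MPa, n = 0.573
  alloy A: E = 109.6, α = 8.86, σ_y = 399.0 → σ = 220 MPa, n = 1.81
  alloy V: E = 191.9, α = 15.1, σ_y = 314.4 → σ = 658 MPa, n = 0.478
Alloy L has the lowest safety factor, n = 0.304.

alloy L, n = 0.304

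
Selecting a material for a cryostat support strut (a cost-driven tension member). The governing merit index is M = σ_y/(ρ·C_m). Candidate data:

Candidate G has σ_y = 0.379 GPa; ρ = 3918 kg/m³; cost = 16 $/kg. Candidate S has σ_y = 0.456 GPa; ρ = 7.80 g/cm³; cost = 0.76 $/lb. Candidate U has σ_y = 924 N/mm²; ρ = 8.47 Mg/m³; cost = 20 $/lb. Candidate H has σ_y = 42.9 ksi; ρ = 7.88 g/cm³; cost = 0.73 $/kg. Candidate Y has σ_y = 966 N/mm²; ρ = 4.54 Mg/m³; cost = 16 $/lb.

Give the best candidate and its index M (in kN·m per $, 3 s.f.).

Normalizing units and computing the index:
  candidate G: σ_y = 379.0 MPa, ρ = 3918 kg/m³, cost = 16.00 $/kg
  candidate S: σ_y = 456.0 MPa, ρ = 7800 kg/m³, cost = 1.675 $/kg
  candidate U: σ_y = 924.0 MPa, ρ = 8470 kg/m³, cost = 44.09 $/kg
  candidate H: σ_y = 295.8 MPa, ρ = 7880 kg/m³, cost = 0.7300 $/kg
  candidate Y: σ_y = 966.0 MPa, ρ = 4540 kg/m³, cost = 35.27 $/kg
  candidate H: M = 51.4 kN·m per $
  candidate S: M = 34.9 kN·m per $
  candidate G: M = 6.05 kN·m per $
  candidate Y: M = 6.03 kN·m per $
  candidate U: M = 2.47 kN·m per $
Candidate H ranks first.

candidate H, M = 51.4 kN·m per $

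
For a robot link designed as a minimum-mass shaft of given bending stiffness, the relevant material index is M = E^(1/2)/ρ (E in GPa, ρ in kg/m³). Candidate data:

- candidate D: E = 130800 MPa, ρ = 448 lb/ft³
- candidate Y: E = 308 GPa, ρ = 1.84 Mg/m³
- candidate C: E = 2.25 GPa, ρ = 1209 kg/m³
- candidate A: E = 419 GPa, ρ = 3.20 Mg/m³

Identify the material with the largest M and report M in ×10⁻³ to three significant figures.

After converting to SI:
  candidate D: E = 130.8 GPa, ρ = 7176 kg/m³
  candidate Y: E = 308.0 GPa, ρ = 1840 kg/m³
  candidate C: E = 2.250 GPa, ρ = 1209 kg/m³
  candidate A: E = 419.0 GPa, ρ = 3200 kg/m³
  candidate Y: M = 9.54×10⁻³
  candidate A: M = 6.40×10⁻³
  candidate D: M = 1.59×10⁻³
  candidate C: M = 1.24×10⁻³
Candidate Y ranks first.

candidate Y, M = 9.54×10⁻³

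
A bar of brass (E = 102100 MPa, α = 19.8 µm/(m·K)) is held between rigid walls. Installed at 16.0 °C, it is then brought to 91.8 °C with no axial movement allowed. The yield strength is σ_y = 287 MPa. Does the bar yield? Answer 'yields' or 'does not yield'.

does not yield

E = 102100 MPa = 102.1 GPa.
ΔT = 75.80 K. Constrained thermal stress σ = E·α·ΔT = 102.1×10³ MPa × 19.8×10⁻⁶ × 75.80 = 153 MPa (compressive).
Compare to σ_y = 287 MPa: σ < σ_y, so it does not yield.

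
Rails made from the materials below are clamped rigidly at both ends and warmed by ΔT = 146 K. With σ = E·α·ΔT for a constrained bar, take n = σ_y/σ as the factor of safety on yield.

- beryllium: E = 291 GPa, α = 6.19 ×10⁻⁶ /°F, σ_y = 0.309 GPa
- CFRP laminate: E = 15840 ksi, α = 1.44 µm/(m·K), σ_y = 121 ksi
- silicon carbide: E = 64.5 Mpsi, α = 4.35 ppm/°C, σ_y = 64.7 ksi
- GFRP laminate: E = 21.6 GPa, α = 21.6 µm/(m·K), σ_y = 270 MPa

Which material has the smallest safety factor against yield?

beryllium

With everything in SI (GPa, ×10⁻⁶/K, MPa):
  beryllium: E = 291.0, α = 11.1, σ_y = 309.0 → σ = 473 MPa, n = 0.653
  CFRP laminate: E = 109.2, α = 1.44, σ_y = 834.3 → σ = 23.0 MPa, n = 36.3
  silicon carbide: E = 444.7, α = 4.35, σ_y = 446.1 → σ = 282 MPa, n = 1.58
  GFRP laminate: E = 21.60, α = 21.6, σ_y = 270.0 → σ = 68.1 MPa, n = 3.96
The minimum is beryllium at n = 0.653.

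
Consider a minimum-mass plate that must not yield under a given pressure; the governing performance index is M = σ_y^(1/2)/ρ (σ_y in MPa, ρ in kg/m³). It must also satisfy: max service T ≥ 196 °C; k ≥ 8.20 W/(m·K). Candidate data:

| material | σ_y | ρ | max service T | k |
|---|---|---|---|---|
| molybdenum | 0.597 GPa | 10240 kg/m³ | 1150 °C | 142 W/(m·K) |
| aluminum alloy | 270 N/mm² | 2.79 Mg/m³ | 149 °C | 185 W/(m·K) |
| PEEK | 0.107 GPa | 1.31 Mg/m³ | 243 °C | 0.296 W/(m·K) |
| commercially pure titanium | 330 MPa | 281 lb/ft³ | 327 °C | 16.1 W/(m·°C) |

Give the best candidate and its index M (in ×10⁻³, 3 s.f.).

Screen on constraints: max service T ≥ 196 °C; k ≥ 8.20 W/(m·K). Survivors: molybdenum, commercially pure titanium.
Convert each candidate to consistent units, then evaluate M:
  molybdenum: σ_y = 597.0 MPa, ρ = 10240 kg/m³
  commercially pure titanium: σ_y = 330.0 MPa, ρ = 4501 kg/m³
  commercially pure titanium: M = 4.04×10⁻³
  molybdenum: M = 2.39×10⁻³
The maximum is for commercially pure titanium.

commercially pure titanium, M = 4.04×10⁻³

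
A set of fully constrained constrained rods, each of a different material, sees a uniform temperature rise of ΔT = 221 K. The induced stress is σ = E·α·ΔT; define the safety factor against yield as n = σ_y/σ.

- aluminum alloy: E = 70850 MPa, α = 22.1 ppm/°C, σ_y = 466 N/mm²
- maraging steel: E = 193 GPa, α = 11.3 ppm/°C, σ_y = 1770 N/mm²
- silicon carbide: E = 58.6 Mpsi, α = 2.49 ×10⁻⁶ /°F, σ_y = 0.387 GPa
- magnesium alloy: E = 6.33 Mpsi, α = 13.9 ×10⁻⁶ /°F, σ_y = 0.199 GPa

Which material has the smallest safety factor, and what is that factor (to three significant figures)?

magnesium alloy, n = 0.825

In consistent units (E in GPa, α in ×10⁻⁶/K, σ_y in MPa):
  aluminum alloy: E = 70.85, α = 22.1, σ_y = 466.0 → σ = 346 MPa, n = 1.35
  maraging steel: E = 193.0, α = 11.3, σ_y = 1770 → σ = 482 MPa, n = 3.67
  silicon carbide: E = 404.0, α = 4.48, σ_y = 387.0 → σ = 400 MPa, n = 0.967
  magnesium alloy: E = 43.64, α = 25.0, σ_y = 199.0 → σ = 241 MPa, n = 0.825
Magnesium alloy has the lowest safety factor, n = 0.825.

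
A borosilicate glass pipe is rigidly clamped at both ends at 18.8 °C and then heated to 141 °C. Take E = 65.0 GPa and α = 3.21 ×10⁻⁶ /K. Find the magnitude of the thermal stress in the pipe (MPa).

25.5 MPa

ΔT = 122.2 K. Constrained thermal stress σ = E·α·ΔT = 65.00×10³ MPa × 3.21×10⁻⁶ × 122.2 = 25.5 MPa (compressive).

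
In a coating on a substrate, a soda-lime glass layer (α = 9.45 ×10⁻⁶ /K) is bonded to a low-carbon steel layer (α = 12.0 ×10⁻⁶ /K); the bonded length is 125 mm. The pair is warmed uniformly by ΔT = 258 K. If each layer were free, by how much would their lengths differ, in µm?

82.2 µm

Δα = |9.45 − 12.0|×10⁻⁶/K = 2.55×10⁻⁶/K.
ΔL_mismatch = Δα·L·ΔT = 2.55×10⁻⁶ × 125.0 mm × 258.0 K = 82.2 µm.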